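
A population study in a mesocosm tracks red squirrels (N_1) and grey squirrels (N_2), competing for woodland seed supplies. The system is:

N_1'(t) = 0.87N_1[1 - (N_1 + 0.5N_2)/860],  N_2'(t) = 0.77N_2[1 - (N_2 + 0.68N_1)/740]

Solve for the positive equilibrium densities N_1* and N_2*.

Setting both brackets to zero gives the nullclines N_1 + 0.5N_2 = 860 and 0.68N_1 + N_2 = 740.
Substituting N_2 = 740 - 0.68N_1 into the first: N_1(1 - 0.5·0.68) = 860 - 0.5·740.
So N_1* = 490/0.66 = 742, and then N_2* = 740 - 0.68·742 = 235.

N_1* ≈ 742, N_2* ≈ 235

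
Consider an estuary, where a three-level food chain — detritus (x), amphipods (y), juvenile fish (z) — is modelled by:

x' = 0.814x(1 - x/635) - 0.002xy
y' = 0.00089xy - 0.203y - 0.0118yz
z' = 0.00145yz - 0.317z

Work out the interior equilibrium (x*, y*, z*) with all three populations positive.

x* ≈ 294, y* ≈ 219, z* ≈ 4.96

From dz/dt = 0: 0.00145y* = 0.317, so y* = 219.
From dx/dt = 0: 0.814(1 - x*/635) = 0.002·219, giving x* = 635·(1 - 0.537) = 294.
From dy/dt = 0: 0.00089·294 - 0.203 = 0.0118z*, so z* = 0.0586/0.0118 = 4.96.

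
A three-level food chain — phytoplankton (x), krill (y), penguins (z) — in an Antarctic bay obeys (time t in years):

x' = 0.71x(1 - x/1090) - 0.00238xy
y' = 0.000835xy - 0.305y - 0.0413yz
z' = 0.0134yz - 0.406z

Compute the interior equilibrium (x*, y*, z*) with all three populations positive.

From dz/dt = 0: 0.0134y* = 0.406, so y* = 30.3.
From dx/dt = 0: 0.71(1 - x*/1090) = 0.00238·30.3, giving x* = 1090·(1 - 0.102) = 979.
From dy/dt = 0: 0.000835·979 - 0.305 = 0.0413z*, so z* = 0.513/0.0413 = 12.4.

x* ≈ 979, y* ≈ 30.3, z* ≈ 12.4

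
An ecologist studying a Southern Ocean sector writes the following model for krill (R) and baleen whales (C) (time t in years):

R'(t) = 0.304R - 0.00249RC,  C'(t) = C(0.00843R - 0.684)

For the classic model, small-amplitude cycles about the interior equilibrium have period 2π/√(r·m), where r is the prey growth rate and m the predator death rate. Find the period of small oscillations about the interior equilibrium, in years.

T ≈ 13.8 years

Here r = 0.304 and m = 0.684, so r·m = 0.208.
ω = √0.208 = 0.456 per year, hence T = 2π/ω ≈ 13.8 years.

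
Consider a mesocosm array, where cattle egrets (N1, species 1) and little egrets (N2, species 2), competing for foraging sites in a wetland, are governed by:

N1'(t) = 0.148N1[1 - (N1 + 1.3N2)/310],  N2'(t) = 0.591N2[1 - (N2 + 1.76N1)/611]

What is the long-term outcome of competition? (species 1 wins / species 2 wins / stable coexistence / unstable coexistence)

Compare the nullcline intercepts: K1/α12 = 310/1.3 = 238 < K2 = 611; K2/α21 = 611/1.76 = 347 > K1 = 310.
Since the inequalities point opposite ways, species 2 can invade but species 1 cannot.

species 2 excludes species 1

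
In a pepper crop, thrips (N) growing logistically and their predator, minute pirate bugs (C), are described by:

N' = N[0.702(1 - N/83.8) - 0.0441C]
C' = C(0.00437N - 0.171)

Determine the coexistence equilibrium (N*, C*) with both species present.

N* ≈ 39.1, C* ≈ 8.49

From dC/dt = 0 with C > 0: 0.00437N* = 0.171, so N* = 39.1.
Substitute into dN/dt = 0: 0.702(1 - 39.1/83.8) = 0.0441C*.
The bracket is 0.533, giving C* = 0.374/0.0441 = 8.49.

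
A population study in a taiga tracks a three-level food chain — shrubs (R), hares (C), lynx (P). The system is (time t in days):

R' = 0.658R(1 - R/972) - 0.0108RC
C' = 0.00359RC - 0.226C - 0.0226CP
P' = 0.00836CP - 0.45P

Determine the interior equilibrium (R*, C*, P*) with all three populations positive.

From dP/dt = 0: 0.00836C* = 0.45, so C* = 53.8.
From dR/dt = 0: 0.658(1 - R*/972) = 0.0108·53.8, giving R* = 972·(1 - 0.883) = 113.
From dC/dt = 0: 0.00359·113 - 0.226 = 0.0226P*, so P* = 0.181/0.0226 = 7.99.

R* ≈ 113, C* ≈ 53.8, P* ≈ 7.99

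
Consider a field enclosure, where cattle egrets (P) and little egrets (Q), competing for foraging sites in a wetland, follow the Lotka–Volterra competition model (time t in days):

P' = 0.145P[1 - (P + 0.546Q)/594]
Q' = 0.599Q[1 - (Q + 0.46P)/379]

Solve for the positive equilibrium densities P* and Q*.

P* ≈ 517, Q* ≈ 141

Setting both brackets to zero gives the nullclines P + 0.546Q = 594 and 0.46P + Q = 379.
Substituting Q = 379 - 0.46P into the first: P(1 - 0.546·0.46) = 594 - 0.546·379.
So P* = 387/0.749 = 517, and then Q* = 379 - 0.46·517 = 141.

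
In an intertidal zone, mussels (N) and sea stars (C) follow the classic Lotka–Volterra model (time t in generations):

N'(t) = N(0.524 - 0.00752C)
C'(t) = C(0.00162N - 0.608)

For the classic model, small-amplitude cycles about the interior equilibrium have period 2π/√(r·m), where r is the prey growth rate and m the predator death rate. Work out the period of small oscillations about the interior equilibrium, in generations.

Here r = 0.524 and m = 0.608, so r·m = 0.319.
ω = √0.319 = 0.564 per generation, hence T = 2π/ω ≈ 11.1 generations.

T ≈ 11.1 generations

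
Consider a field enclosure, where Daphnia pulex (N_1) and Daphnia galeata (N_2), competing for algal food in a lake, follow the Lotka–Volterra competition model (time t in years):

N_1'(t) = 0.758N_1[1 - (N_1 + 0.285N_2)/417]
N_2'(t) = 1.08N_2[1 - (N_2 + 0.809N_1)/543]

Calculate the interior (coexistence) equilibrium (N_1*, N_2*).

Setting both brackets to zero gives the nullclines N_1 + 0.285N_2 = 417 and 0.809N_1 + N_2 = 543.
Substituting N_2 = 543 - 0.809N_1 into the first: N_1(1 - 0.285·0.809) = 417 - 0.285·543.
So N_1* = 262/0.769 = 341, and then N_2* = 543 - 0.809·341 = 267.

N_1* ≈ 341, N_2* ≈ 267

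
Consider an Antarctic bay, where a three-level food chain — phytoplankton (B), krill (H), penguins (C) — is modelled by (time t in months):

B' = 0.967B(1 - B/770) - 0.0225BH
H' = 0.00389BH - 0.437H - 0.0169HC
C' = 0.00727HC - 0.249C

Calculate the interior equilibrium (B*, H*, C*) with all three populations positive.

From dC/dt = 0: 0.00727H* = 0.249, so H* = 34.3.
From dB/dt = 0: 0.967(1 - B*/770) = 0.0225·34.3, giving B* = 770·(1 - 0.797) = 156.
From dH/dt = 0: 0.00389·156 - 0.437 = 0.0169C*, so C* = 0.171/0.0169 = 10.1.

B* ≈ 156, H* ≈ 34.3, C* ≈ 10.1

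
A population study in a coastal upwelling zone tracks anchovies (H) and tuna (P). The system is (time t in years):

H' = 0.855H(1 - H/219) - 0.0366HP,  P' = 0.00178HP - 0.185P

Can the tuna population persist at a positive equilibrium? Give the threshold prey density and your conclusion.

Threshold H = 104; K > 104, so yes, the predator persists.

The predator equation gives dP/dt > 0 only when H > 0.185/0.00178 = 104.
Without the predator, H → K = 219. Since 219 > 104, the predator can invade and persist.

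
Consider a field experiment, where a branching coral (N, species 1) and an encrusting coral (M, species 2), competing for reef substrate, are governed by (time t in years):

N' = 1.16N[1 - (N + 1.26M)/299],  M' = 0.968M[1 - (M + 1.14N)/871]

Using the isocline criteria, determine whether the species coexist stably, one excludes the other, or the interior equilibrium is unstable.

species 2 excludes species 1

Compare the nullcline intercepts: K1/α12 = 299/1.26 = 237 < K2 = 871; K2/α21 = 871/1.14 = 764 > K1 = 299.
Since the inequalities point opposite ways, species 2 can invade but species 1 cannot.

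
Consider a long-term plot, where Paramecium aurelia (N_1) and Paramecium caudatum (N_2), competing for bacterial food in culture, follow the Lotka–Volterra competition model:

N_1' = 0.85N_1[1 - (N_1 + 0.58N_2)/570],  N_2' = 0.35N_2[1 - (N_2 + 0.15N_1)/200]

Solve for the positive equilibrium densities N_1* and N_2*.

N_1* ≈ 497, N_2* ≈ 125

Setting both brackets to zero gives the nullclines N_1 + 0.58N_2 = 570 and 0.15N_1 + N_2 = 200.
Substituting N_2 = 200 - 0.15N_1 into the first: N_1(1 - 0.58·0.15) = 570 - 0.58·200.
So N_1* = 454/0.913 = 497, and then N_2* = 200 - 0.15·497 = 125.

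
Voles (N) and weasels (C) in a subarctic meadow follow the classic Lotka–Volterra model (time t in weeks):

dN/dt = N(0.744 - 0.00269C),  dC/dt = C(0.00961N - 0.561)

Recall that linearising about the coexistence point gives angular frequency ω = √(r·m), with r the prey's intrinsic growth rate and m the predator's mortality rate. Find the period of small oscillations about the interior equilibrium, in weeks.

Here r = 0.744 and m = 0.561, so r·m = 0.417.
ω = √0.417 = 0.646 per week, hence T = 2π/ω ≈ 9.73 weeks.

T ≈ 9.73 weeks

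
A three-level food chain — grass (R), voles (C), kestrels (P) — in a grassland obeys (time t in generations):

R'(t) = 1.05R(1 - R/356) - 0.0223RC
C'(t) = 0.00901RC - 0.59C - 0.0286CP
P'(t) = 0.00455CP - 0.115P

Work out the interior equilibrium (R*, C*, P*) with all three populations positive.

R* ≈ 165, C* ≈ 25.3, P* ≈ 31.3

From dP/dt = 0: 0.00455C* = 0.115, so C* = 25.3.
From dR/dt = 0: 1.05(1 - R*/356) = 0.0223·25.3, giving R* = 356·(1 - 0.537) = 165.
From dC/dt = 0: 0.00901·165 - 0.59 = 0.0286P*, so P* = 0.896/0.0286 = 31.3.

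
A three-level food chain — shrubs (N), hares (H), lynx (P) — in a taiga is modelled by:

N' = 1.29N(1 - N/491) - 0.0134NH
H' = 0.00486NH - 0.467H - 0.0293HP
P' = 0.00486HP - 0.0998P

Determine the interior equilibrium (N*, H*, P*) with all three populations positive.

From dP/dt = 0: 0.00486H* = 0.0998, so H* = 20.5.
From dN/dt = 0: 1.29(1 - N*/491) = 0.0134·20.5, giving N* = 491·(1 - 0.213) = 386.
From dH/dt = 0: 0.00486·386 - 0.467 = 0.0293P*, so P* = 1.41/0.0293 = 48.1.

N* ≈ 386, H* ≈ 20.5, P* ≈ 48.1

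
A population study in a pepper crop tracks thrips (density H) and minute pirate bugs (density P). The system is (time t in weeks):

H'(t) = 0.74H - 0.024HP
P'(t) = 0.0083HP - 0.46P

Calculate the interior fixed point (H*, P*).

H* ≈ 55.4, P* ≈ 30.8

Set dP/dt = 0 with P > 0: 0.0083H - 0.46 = 0, so H* = 0.46/0.0083 = 55.4.
Set dH/dt = 0 with H > 0: 0.74 - 0.024P = 0, so P* = 0.74/0.024 = 30.8.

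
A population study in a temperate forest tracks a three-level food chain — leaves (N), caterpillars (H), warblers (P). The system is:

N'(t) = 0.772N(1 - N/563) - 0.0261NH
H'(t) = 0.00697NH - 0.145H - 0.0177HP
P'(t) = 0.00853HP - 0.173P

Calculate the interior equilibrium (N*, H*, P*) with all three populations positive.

From dP/dt = 0: 0.00853H* = 0.173, so H* = 20.3.
From dN/dt = 0: 0.772(1 - N*/563) = 0.0261·20.3, giving N* = 563·(1 - 0.686) = 177.
From dH/dt = 0: 0.00697·177 - 0.145 = 0.0177P*, so P* = 1.09/0.0177 = 61.5.

N* ≈ 177, H* ≈ 20.3, P* ≈ 61.5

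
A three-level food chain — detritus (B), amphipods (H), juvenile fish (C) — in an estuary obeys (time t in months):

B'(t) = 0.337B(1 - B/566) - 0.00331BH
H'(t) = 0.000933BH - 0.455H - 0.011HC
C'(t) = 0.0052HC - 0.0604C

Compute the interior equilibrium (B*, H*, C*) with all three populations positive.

B* ≈ 501, H* ≈ 11.6, C* ≈ 1.17

From dC/dt = 0: 0.0052H* = 0.0604, so H* = 11.6.
From dB/dt = 0: 0.337(1 - B*/566) = 0.00331·11.6, giving B* = 566·(1 - 0.114) = 501.
From dH/dt = 0: 0.000933·501 - 0.455 = 0.011C*, so C* = 0.0128/0.011 = 1.17.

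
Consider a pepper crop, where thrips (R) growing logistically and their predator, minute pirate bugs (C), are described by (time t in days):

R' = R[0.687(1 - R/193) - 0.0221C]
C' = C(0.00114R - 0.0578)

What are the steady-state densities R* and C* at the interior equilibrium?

R* ≈ 50.7, C* ≈ 22.9

From dC/dt = 0 with C > 0: 0.00114R* = 0.0578, so R* = 50.7.
Substitute into dR/dt = 0: 0.687(1 - 50.7/193) = 0.0221C*.
The bracket is 0.737, giving C* = 0.507/0.0221 = 22.9.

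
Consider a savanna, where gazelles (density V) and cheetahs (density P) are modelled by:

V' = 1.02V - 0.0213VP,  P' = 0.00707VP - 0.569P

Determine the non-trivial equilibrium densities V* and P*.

V* ≈ 80.5, P* ≈ 47.9

Set dP/dt = 0 with P > 0: 0.00707V - 0.569 = 0, so V* = 0.569/0.00707 = 80.5.
Set dV/dt = 0 with V > 0: 1.02 - 0.0213P = 0, so P* = 1.02/0.0213 = 47.9.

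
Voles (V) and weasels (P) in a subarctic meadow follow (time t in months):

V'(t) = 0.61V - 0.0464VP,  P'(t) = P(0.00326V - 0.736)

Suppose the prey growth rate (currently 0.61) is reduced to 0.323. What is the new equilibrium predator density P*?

At the interior fixed point, setting dV/dt = 0 with V > 0 fixes P* = (prey growth rate)/(VP coefficient) — independent of the other coefficients.
With the change, P* = 0.323/0.0464 = 6.96; it falls from 13.1.

P* ≈ 6.96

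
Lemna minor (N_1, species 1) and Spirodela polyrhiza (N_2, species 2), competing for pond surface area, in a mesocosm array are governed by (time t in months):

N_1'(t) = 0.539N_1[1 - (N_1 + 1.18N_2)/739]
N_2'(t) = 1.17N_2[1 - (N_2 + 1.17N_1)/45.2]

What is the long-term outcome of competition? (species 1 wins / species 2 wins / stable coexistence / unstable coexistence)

species 1 excludes species 2

Compare the nullcline intercepts: K1/α12 = 739/1.18 = 626 > K2 = 45.2; K2/α21 = 45.2/1.17 = 38.6 < K1 = 739.
Since the inequalities point opposite ways, species 1 can invade but species 2 cannot.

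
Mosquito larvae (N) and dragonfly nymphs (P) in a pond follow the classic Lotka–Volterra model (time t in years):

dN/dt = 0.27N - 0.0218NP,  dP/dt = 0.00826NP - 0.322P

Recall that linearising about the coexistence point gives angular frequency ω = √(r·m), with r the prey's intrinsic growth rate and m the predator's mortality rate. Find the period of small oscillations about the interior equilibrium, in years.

T ≈ 21.3 years

Here r = 0.27 and m = 0.322, so r·m = 0.0869.
ω = √0.0869 = 0.295 per year, hence T = 2π/ω ≈ 21.3 years.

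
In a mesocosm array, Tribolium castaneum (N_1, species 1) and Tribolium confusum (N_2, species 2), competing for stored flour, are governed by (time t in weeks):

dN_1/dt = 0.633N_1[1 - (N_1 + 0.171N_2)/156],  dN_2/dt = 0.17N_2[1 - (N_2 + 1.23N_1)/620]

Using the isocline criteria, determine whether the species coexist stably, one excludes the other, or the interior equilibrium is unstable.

stable coexistence

Compare the nullcline intercepts: K1/α12 = 156/0.171 = 912 > K2 = 620; K2/α21 = 620/1.23 = 504 > K1 = 156.
Since both inequalities hold, each species can invade when rare, so the interior equilibrium is stable.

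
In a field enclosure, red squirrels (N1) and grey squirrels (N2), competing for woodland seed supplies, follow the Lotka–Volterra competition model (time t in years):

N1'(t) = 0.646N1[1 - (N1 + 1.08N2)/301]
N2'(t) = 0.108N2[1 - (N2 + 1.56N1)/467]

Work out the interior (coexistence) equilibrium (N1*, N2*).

Setting both brackets to zero gives the nullclines N1 + 1.08N2 = 301 and 1.56N1 + N2 = 467.
Substituting N2 = 467 - 1.56N1 into the first: N1(1 - 1.08·1.56) = 301 - 1.08·467.
So N1* = -203/-0.685 = 297, and then N2* = 467 - 1.56·297 = 3.74.

N1* ≈ 297, N2* ≈ 3.74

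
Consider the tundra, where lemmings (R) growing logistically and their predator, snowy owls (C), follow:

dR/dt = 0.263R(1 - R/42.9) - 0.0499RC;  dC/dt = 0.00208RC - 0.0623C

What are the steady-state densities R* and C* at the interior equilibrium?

From dC/dt = 0 with C > 0: 0.00208R* = 0.0623, so R* = 30.
Substitute into dR/dt = 0: 0.263(1 - 30/42.9) = 0.0499C*.
The bracket is 0.302, giving C* = 0.0794/0.0499 = 1.59.

R* ≈ 30, C* ≈ 1.59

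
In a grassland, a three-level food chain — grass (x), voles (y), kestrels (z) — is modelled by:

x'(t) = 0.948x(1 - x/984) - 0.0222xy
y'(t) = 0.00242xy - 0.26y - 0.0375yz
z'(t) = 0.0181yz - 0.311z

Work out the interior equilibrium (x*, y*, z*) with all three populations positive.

From dz/dt = 0: 0.0181y* = 0.311, so y* = 17.2.
From dx/dt = 0: 0.948(1 - x*/984) = 0.0222·17.2, giving x* = 984·(1 - 0.402) = 588.
From dy/dt = 0: 0.00242·588 - 0.26 = 0.0375z*, so z* = 1.16/0.0375 = 31.

x* ≈ 588, y* ≈ 17.2, z* ≈ 31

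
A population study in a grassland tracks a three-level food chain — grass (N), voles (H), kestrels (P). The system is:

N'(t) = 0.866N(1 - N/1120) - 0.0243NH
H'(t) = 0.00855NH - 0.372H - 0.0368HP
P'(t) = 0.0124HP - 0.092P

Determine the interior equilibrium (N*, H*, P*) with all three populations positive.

From dP/dt = 0: 0.0124H* = 0.092, so H* = 7.42.
From dN/dt = 0: 0.866(1 - N*/1120) = 0.0243·7.42, giving N* = 1120·(1 - 0.208) = 887.
From dH/dt = 0: 0.00855·887 - 0.372 = 0.0368P*, so P* = 7.21/0.0368 = 196.

N* ≈ 887, H* ≈ 7.42, P* ≈ 196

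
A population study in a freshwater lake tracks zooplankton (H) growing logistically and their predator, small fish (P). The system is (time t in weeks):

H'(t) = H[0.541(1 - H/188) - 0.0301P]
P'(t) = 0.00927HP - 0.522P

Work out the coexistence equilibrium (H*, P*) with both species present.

H* ≈ 56.3, P* ≈ 12.6

From dP/dt = 0 with P > 0: 0.00927H* = 0.522, so H* = 56.3.
Substitute into dH/dt = 0: 0.541(1 - 56.3/188) = 0.0301P*.
The bracket is 0.7, giving P* = 0.379/0.0301 = 12.6.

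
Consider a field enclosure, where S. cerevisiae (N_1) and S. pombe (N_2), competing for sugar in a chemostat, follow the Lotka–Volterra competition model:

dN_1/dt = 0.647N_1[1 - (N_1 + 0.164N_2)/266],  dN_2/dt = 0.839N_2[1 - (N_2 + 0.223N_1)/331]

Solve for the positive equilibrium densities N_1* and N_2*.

Setting both brackets to zero gives the nullclines N_1 + 0.164N_2 = 266 and 0.223N_1 + N_2 = 331.
Substituting N_2 = 331 - 0.223N_1 into the first: N_1(1 - 0.164·0.223) = 266 - 0.164·331.
So N_1* = 212/0.963 = 220, and then N_2* = 331 - 0.223·220 = 282.

N_1* ≈ 220, N_2* ≈ 282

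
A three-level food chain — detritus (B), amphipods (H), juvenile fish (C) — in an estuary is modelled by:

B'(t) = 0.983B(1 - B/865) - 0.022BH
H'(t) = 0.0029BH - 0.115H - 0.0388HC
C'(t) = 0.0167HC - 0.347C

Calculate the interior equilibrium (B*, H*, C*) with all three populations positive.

B* ≈ 463, H* ≈ 20.8, C* ≈ 31.6

From dC/dt = 0: 0.0167H* = 0.347, so H* = 20.8.
From dB/dt = 0: 0.983(1 - B*/865) = 0.022·20.8, giving B* = 865·(1 - 0.465) = 463.
From dH/dt = 0: 0.0029·463 - 0.115 = 0.0388C*, so C* = 1.23/0.0388 = 31.6.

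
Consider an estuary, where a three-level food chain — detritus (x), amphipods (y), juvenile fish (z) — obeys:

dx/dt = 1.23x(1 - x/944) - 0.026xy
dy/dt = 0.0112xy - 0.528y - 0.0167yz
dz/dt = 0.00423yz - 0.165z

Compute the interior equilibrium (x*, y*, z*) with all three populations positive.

x* ≈ 166, y* ≈ 39, z* ≈ 79.5

From dz/dt = 0: 0.00423y* = 0.165, so y* = 39.
From dx/dt = 0: 1.23(1 - x*/944) = 0.026·39, giving x* = 944·(1 - 0.825) = 166.
From dy/dt = 0: 0.0112·166 - 0.528 = 0.0167z*, so z* = 1.33/0.0167 = 79.5.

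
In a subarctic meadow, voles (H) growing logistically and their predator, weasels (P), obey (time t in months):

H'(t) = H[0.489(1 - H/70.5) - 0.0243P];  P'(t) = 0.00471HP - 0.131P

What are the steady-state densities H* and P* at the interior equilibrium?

H* ≈ 27.8, P* ≈ 12.2

From dP/dt = 0 with P > 0: 0.00471H* = 0.131, so H* = 27.8.
Substitute into dH/dt = 0: 0.489(1 - 27.8/70.5) = 0.0243P*.
The bracket is 0.605, giving P* = 0.296/0.0243 = 12.2.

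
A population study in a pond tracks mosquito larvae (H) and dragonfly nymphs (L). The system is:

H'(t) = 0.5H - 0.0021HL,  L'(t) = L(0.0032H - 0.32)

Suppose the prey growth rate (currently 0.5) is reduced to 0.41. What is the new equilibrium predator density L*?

At the interior fixed point, setting dH/dt = 0 with H > 0 fixes L* = (prey growth rate)/(HL coefficient) — independent of the other coefficients.
With the change, L* = 0.41/0.0021 = 195; it falls from 238.

L* ≈ 195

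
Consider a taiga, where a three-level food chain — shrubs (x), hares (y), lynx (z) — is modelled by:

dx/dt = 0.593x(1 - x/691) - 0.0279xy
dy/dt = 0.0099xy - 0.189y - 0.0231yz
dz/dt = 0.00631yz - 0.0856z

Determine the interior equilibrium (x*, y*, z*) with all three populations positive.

From dz/dt = 0: 0.00631y* = 0.0856, so y* = 13.6.
From dx/dt = 0: 0.593(1 - x*/691) = 0.0279·13.6, giving x* = 691·(1 - 0.638) = 250.
From dy/dt = 0: 0.0099·250 - 0.189 = 0.0231z*, so z* = 2.29/0.0231 = 98.9.

x* ≈ 250, y* ≈ 13.6, z* ≈ 98.9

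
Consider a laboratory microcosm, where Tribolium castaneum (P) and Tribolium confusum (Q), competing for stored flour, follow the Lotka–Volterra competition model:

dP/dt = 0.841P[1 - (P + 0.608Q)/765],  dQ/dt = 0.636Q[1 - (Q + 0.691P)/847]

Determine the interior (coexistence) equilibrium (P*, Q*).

Setting both brackets to zero gives the nullclines P + 0.608Q = 765 and 0.691P + Q = 847.
Substituting Q = 847 - 0.691P into the first: P(1 - 0.608·0.691) = 765 - 0.608·847.
So P* = 250/0.58 = 431, and then Q* = 847 - 0.691·431 = 549.

P* ≈ 431, Q* ≈ 549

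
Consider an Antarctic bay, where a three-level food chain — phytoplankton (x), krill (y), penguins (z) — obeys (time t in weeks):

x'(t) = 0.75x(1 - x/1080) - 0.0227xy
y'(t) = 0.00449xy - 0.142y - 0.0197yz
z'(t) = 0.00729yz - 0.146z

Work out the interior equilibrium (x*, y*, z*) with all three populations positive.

From dz/dt = 0: 0.00729y* = 0.146, so y* = 20.
From dx/dt = 0: 0.75(1 - x*/1080) = 0.0227·20, giving x* = 1080·(1 - 0.606) = 425.
From dy/dt = 0: 0.00449·425 - 0.142 = 0.0197z*, so z* = 1.77/0.0197 = 89.7.

x* ≈ 425, y* ≈ 20, z* ≈ 89.7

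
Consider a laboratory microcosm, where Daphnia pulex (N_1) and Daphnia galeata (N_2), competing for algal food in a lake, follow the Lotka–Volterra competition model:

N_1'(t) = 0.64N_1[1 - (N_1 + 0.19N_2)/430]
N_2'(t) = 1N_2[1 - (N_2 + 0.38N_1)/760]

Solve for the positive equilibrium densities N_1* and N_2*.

N_1* ≈ 308, N_2* ≈ 643

Setting both brackets to zero gives the nullclines N_1 + 0.19N_2 = 430 and 0.38N_1 + N_2 = 760.
Substituting N_2 = 760 - 0.38N_1 into the first: N_1(1 - 0.19·0.38) = 430 - 0.19·760.
So N_1* = 286/0.928 = 308, and then N_2* = 760 - 0.38·308 = 643.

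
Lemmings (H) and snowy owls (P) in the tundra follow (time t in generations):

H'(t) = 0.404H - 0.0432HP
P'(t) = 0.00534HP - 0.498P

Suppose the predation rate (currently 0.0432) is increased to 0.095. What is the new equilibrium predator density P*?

At the interior fixed point, setting dH/dt = 0 with H > 0 fixes P* = (prey growth rate)/(HP coefficient) — independent of the other coefficients.
With the change, P* = 0.404/0.095 = 4.25; it falls from 9.35.

P* ≈ 4.25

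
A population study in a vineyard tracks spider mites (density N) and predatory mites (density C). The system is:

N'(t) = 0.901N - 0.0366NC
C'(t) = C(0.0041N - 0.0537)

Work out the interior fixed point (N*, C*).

N* ≈ 13.1, C* ≈ 24.6

Set dC/dt = 0 with C > 0: 0.0041N - 0.0537 = 0, so N* = 0.0537/0.0041 = 13.1.
Set dN/dt = 0 with N > 0: 0.901 - 0.0366C = 0, so C* = 0.901/0.0366 = 24.6.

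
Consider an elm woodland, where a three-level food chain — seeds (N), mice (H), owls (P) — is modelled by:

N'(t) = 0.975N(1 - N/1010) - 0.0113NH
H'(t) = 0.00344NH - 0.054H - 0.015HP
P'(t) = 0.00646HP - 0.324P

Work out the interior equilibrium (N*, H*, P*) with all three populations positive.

From dP/dt = 0: 0.00646H* = 0.324, so H* = 50.2.
From dN/dt = 0: 0.975(1 - N*/1010) = 0.0113·50.2, giving N* = 1010·(1 - 0.581) = 423.
From dH/dt = 0: 0.00344·423 - 0.054 = 0.015P*, so P* = 1.4/0.015 = 93.4.

N* ≈ 423, H* ≈ 50.2, P* ≈ 93.4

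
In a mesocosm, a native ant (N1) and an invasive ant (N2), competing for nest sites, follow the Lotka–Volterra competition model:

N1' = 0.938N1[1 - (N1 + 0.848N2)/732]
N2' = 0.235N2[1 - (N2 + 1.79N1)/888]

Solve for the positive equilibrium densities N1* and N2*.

Setting both brackets to zero gives the nullclines N1 + 0.848N2 = 732 and 1.79N1 + N2 = 888.
Substituting N2 = 888 - 1.79N1 into the first: N1(1 - 0.848·1.79) = 732 - 0.848·888.
So N1* = -21/-0.518 = 40.6, and then N2* = 888 - 1.79·40.6 = 815.

N1* ≈ 40.6, N2* ≈ 815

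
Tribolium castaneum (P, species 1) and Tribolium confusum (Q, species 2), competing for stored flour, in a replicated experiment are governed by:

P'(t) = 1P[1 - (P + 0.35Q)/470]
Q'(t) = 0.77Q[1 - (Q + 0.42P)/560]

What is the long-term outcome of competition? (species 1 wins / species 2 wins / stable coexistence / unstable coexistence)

Compare the nullcline intercepts: K1/α12 = 470/0.35 = 1340 > K2 = 560; K2/α21 = 560/0.42 = 1330 > K1 = 470.
Since both inequalities hold, each species can invade when rare, so the interior equilibrium is stable.

stable coexistence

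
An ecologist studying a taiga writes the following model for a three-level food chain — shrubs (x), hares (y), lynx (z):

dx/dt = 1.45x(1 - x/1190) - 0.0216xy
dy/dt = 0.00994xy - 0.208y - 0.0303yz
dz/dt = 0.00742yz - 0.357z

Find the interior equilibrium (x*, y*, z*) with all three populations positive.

x* ≈ 337, y* ≈ 48.1, z* ≈ 104

From dz/dt = 0: 0.00742y* = 0.357, so y* = 48.1.
From dx/dt = 0: 1.45(1 - x*/1190) = 0.0216·48.1, giving x* = 1190·(1 - 0.717) = 337.
From dy/dt = 0: 0.00994·337 - 0.208 = 0.0303z*, so z* = 3.14/0.0303 = 104.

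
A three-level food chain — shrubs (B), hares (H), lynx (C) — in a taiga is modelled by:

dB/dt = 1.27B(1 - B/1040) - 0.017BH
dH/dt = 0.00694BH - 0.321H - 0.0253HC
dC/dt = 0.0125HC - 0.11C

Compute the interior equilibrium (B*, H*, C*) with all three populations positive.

B* ≈ 917, H* ≈ 8.8, C* ≈ 239

From dC/dt = 0: 0.0125H* = 0.11, so H* = 8.8.
From dB/dt = 0: 1.27(1 - B*/1040) = 0.017·8.8, giving B* = 1040·(1 - 0.118) = 917.
From dH/dt = 0: 0.00694·917 - 0.321 = 0.0253C*, so C* = 6.05/0.0253 = 239.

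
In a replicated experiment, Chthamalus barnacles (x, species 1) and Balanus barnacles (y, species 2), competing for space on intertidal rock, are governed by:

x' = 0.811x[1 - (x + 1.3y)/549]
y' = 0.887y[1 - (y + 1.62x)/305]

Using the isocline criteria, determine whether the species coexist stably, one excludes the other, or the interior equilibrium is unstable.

species 1 excludes species 2

Compare the nullcline intercepts: K1/α12 = 549/1.3 = 422 > K2 = 305; K2/α21 = 305/1.62 = 188 < K1 = 549.
Since the inequalities point opposite ways, species 1 can invade but species 2 cannot.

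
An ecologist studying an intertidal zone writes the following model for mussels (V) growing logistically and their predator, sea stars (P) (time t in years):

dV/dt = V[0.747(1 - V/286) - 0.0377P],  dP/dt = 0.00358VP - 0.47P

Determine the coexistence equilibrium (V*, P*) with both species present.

V* ≈ 131, P* ≈ 10.7

From dP/dt = 0 with P > 0: 0.00358V* = 0.47, so V* = 131.
Substitute into dV/dt = 0: 0.747(1 - 131/286) = 0.0377P*.
The bracket is 0.541, giving P* = 0.404/0.0377 = 10.7.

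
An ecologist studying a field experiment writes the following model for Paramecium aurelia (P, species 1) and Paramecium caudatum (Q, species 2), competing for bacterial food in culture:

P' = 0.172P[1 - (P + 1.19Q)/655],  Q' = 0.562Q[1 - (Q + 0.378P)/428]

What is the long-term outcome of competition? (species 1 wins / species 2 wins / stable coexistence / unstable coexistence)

Compare the nullcline intercepts: K1/α12 = 655/1.19 = 550 > K2 = 428; K2/α21 = 428/0.378 = 1130 > K1 = 655.
Since both inequalities hold, each species can invade when rare, so the interior equilibrium is stable.

stable coexistence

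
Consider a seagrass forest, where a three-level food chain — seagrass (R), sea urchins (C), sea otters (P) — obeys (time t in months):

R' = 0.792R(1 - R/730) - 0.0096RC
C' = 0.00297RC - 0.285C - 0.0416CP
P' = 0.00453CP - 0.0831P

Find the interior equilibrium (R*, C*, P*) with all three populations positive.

From dP/dt = 0: 0.00453C* = 0.0831, so C* = 18.3.
From dR/dt = 0: 0.792(1 - R*/730) = 0.0096·18.3, giving R* = 730·(1 - 0.222) = 568.
From dC/dt = 0: 0.00297·568 - 0.285 = 0.0416P*, so P* = 1.4/0.0416 = 33.7.

R* ≈ 568, C* ≈ 18.3, P* ≈ 33.7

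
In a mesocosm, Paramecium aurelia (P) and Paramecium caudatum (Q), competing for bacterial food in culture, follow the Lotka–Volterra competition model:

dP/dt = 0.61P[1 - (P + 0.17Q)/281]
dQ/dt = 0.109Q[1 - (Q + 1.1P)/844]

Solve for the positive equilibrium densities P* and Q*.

P* ≈ 169, Q* ≈ 658

Setting both brackets to zero gives the nullclines P + 0.17Q = 281 and 1.1P + Q = 844.
Substituting Q = 844 - 1.1P into the first: P(1 - 0.17·1.1) = 281 - 0.17·844.
So P* = 138/0.813 = 169, and then Q* = 844 - 1.1·169 = 658.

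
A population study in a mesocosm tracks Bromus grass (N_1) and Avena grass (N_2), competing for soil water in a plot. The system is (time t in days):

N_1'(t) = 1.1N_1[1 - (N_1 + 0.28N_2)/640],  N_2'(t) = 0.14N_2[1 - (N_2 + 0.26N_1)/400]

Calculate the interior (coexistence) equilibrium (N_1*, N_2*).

N_1* ≈ 569, N_2* ≈ 252

Setting both brackets to zero gives the nullclines N_1 + 0.28N_2 = 640 and 0.26N_1 + N_2 = 400.
Substituting N_2 = 400 - 0.26N_1 into the first: N_1(1 - 0.28·0.26) = 640 - 0.28·400.
So N_1* = 528/0.927 = 569, and then N_2* = 400 - 0.26·569 = 252.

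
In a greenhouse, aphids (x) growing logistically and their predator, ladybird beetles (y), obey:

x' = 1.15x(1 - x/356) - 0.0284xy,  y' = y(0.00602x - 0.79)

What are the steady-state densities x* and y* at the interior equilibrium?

From dy/dt = 0 with y > 0: 0.00602x* = 0.79, so x* = 131.
Substitute into dx/dt = 0: 1.15(1 - 131/356) = 0.0284y*.
The bracket is 0.631, giving y* = 0.726/0.0284 = 25.6.

x* ≈ 131, y* ≈ 25.6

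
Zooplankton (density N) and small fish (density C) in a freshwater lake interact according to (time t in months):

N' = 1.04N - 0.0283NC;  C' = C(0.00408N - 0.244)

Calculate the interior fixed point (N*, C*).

Set dC/dt = 0 with C > 0: 0.00408N - 0.244 = 0, so N* = 0.244/0.00408 = 59.8.
Set dN/dt = 0 with N > 0: 1.04 - 0.0283C = 0, so C* = 1.04/0.0283 = 36.7.

N* ≈ 59.8, C* ≈ 36.7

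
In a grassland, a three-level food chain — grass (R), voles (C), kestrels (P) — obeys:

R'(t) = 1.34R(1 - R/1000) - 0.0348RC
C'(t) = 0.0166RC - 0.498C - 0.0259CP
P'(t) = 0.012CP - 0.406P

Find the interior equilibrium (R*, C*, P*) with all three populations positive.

From dP/dt = 0: 0.012C* = 0.406, so C* = 33.8.
From dR/dt = 0: 1.34(1 - R*/1000) = 0.0348·33.8, giving R* = 1000·(1 - 0.879) = 121.
From dC/dt = 0: 0.0166·121 - 0.498 = 0.0259P*, so P* = 1.52/0.0259 = 58.5.

R* ≈ 121, C* ≈ 33.8, P* ≈ 58.5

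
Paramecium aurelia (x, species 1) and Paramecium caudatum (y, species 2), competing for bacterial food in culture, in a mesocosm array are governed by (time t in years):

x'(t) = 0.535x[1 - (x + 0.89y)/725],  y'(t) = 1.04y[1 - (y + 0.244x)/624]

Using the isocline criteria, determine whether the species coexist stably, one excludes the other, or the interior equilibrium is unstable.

stable coexistence

Compare the nullcline intercepts: K1/α12 = 725/0.89 = 815 > K2 = 624; K2/α21 = 624/0.244 = 2560 > K1 = 725.
Since both inequalities hold, each species can invade when rare, so the interior equilibrium is stable.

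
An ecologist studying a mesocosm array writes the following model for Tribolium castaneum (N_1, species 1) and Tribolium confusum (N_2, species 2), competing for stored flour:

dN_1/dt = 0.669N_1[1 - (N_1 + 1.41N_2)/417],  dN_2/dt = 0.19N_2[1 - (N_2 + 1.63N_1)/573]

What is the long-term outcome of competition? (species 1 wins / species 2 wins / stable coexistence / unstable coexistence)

Compare the nullcline intercepts: K1/α12 = 417/1.41 = 296 < K2 = 573; K2/α21 = 573/1.63 = 352 < K1 = 417.
Since both are reversed, neither can invade when rare; the interior point is a saddle.

unstable coexistence (outcome depends on initial conditions)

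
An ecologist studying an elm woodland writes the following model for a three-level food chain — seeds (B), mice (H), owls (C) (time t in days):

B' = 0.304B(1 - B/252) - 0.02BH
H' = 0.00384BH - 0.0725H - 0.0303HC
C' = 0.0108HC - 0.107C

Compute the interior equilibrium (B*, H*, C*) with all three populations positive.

From dC/dt = 0: 0.0108H* = 0.107, so H* = 9.91.
From dB/dt = 0: 0.304(1 - B*/252) = 0.02·9.91, giving B* = 252·(1 - 0.652) = 87.7.
From dH/dt = 0: 0.00384·87.7 - 0.0725 = 0.0303C*, so C* = 0.264/0.0303 = 8.73.

B* ≈ 87.7, H* ≈ 9.91, C* ≈ 8.73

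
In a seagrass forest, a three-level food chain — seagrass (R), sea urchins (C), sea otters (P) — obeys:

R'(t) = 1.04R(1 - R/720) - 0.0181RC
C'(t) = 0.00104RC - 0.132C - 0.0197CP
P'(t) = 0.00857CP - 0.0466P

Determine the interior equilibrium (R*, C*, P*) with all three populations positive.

R* ≈ 652, C* ≈ 5.44, P* ≈ 27.7

From dP/dt = 0: 0.00857C* = 0.0466, so C* = 5.44.
From dR/dt = 0: 1.04(1 - R*/720) = 0.0181·5.44, giving R* = 720·(1 - 0.0946) = 652.
From dC/dt = 0: 0.00104·652 - 0.132 = 0.0197P*, so P* = 0.546/0.0197 = 27.7.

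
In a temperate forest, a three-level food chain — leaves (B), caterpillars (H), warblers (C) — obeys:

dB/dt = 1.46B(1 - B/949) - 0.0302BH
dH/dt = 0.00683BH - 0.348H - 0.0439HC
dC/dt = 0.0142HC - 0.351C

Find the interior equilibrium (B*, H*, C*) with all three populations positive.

From dC/dt = 0: 0.0142H* = 0.351, so H* = 24.7.
From dB/dt = 0: 1.46(1 - B*/949) = 0.0302·24.7, giving B* = 949·(1 - 0.511) = 464.
From dH/dt = 0: 0.00683·464 - 0.348 = 0.0439C*, so C* = 2.82/0.0439 = 64.2.

B* ≈ 464, H* ≈ 24.7, C* ≈ 64.2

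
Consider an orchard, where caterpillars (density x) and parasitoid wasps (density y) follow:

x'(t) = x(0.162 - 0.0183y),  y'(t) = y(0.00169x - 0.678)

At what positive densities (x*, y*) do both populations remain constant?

x* ≈ 401, y* ≈ 8.85

Set dy/dt = 0 with y > 0: 0.00169x - 0.678 = 0, so x* = 0.678/0.00169 = 401.
Set dx/dt = 0 with x > 0: 0.162 - 0.0183y = 0, so y* = 0.162/0.0183 = 8.85.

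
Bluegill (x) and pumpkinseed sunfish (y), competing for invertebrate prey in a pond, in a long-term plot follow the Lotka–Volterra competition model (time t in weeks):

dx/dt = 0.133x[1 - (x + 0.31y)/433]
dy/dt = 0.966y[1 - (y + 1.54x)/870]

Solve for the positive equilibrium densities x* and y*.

Setting both brackets to zero gives the nullclines x + 0.31y = 433 and 1.54x + y = 870.
Substituting y = 870 - 1.54x into the first: x(1 - 0.31·1.54) = 433 - 0.31·870.
So x* = 163/0.523 = 312, and then y* = 870 - 1.54·312 = 389.

x* ≈ 312, y* ≈ 389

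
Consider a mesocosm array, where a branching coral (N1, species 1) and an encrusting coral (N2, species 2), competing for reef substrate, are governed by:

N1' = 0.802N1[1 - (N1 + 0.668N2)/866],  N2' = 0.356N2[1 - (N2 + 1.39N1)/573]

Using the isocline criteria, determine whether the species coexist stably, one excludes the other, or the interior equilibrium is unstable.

species 1 excludes species 2

Compare the nullcline intercepts: K1/α12 = 866/0.668 = 1300 > K2 = 573; K2/α21 = 573/1.39 = 412 < K1 = 866.
Since the inequalities point opposite ways, species 1 can invade but species 2 cannot.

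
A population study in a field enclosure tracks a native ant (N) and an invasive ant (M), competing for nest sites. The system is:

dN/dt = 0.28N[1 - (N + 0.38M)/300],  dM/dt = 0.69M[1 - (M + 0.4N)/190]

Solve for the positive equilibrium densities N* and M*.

N* ≈ 269, M* ≈ 82.5

Setting both brackets to zero gives the nullclines N + 0.38M = 300 and 0.4N + M = 190.
Substituting M = 190 - 0.4N into the first: N(1 - 0.38·0.4) = 300 - 0.38·190.
So N* = 228/0.848 = 269, and then M* = 190 - 0.4·269 = 82.5.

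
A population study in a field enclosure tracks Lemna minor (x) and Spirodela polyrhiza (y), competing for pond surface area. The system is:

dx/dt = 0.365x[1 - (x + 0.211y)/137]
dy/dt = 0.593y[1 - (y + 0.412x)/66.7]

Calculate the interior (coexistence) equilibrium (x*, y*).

Setting both brackets to zero gives the nullclines x + 0.211y = 137 and 0.412x + y = 66.7.
Substituting y = 66.7 - 0.412x into the first: x(1 - 0.211·0.412) = 137 - 0.211·66.7.
So x* = 123/0.913 = 135, and then y* = 66.7 - 0.412·135 = 11.2.

x* ≈ 135, y* ≈ 11.2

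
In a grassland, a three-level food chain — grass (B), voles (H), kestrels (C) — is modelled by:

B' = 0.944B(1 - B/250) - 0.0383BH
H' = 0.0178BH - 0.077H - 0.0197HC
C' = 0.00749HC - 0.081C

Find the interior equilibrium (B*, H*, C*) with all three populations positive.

B* ≈ 140, H* ≈ 10.8, C* ≈ 123

From dC/dt = 0: 0.00749H* = 0.081, so H* = 10.8.
From dB/dt = 0: 0.944(1 - B*/250) = 0.0383·10.8, giving B* = 250·(1 - 0.439) = 140.
From dH/dt = 0: 0.0178·140 - 0.077 = 0.0197C*, so C* = 2.42/0.0197 = 123.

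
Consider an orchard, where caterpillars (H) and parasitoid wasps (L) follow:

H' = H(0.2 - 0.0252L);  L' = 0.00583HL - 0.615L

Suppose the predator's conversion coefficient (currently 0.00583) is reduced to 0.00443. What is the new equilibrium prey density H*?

At the interior fixed point, setting dL/dt = 0 with L > 0 fixes H* = (predator death rate)/(HL coefficient) — independent of the other coefficients.
With the change, H* = 0.615/0.00443 = 139; it rises from 105.

H* ≈ 139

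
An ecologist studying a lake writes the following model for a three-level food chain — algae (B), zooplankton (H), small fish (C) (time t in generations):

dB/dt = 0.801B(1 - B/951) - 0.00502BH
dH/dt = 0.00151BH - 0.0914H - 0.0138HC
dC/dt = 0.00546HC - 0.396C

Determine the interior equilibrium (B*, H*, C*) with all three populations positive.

From dC/dt = 0: 0.00546H* = 0.396, so H* = 72.5.
From dB/dt = 0: 0.801(1 - B*/951) = 0.00502·72.5, giving B* = 951·(1 - 0.455) = 519.
From dH/dt = 0: 0.00151·519 - 0.0914 = 0.0138C*, so C* = 0.692/0.0138 = 50.1.

B* ≈ 519, H* ≈ 72.5, C* ≈ 50.1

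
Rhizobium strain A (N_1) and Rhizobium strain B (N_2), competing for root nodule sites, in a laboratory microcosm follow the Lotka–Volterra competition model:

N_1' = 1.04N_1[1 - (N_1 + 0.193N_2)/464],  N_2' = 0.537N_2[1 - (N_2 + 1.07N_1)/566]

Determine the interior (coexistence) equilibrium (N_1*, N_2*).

N_1* ≈ 447, N_2* ≈ 87.6

Setting both brackets to zero gives the nullclines N_1 + 0.193N_2 = 464 and 1.07N_1 + N_2 = 566.
Substituting N_2 = 566 - 1.07N_1 into the first: N_1(1 - 0.193·1.07) = 464 - 0.193·566.
So N_1* = 355/0.793 = 447, and then N_2* = 566 - 1.07·447 = 87.6.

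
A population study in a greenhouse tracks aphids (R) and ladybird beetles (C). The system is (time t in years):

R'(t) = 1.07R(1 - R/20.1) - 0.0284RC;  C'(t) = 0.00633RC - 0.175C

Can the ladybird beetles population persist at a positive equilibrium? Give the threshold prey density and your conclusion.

Threshold R = 27.6; K < 27.6, so no, the predator goes extinct.

The predator equation gives dC/dt > 0 only when R > 0.175/0.00633 = 27.6.
Without the predator, R → K = 20.1. Since 20.1 < 27.6, the predator cannot invade.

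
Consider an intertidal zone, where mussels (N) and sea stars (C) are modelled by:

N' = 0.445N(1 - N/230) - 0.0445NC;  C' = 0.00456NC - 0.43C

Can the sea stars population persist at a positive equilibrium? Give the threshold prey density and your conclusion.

The predator equation gives dC/dt > 0 only when N > 0.43/0.00456 = 94.3.
Without the predator, N → K = 230. Since 230 > 94.3, the predator can invade and persist.

Threshold N = 94.3; K > 94.3, so yes, the predator persists.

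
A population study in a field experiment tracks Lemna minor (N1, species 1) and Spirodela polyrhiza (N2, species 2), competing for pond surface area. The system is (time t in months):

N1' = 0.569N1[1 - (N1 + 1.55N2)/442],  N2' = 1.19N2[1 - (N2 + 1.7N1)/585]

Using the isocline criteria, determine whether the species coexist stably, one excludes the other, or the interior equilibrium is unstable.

Compare the nullcline intercepts: K1/α12 = 442/1.55 = 285 < K2 = 585; K2/α21 = 585/1.7 = 344 < K1 = 442.
Since both are reversed, neither can invade when rare; the interior point is a saddle.

unstable coexistence (outcome depends on initial conditions)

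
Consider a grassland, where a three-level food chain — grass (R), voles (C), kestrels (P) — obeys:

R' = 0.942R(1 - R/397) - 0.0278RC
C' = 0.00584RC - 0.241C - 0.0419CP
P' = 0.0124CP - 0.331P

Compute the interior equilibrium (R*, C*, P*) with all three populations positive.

From dP/dt = 0: 0.0124C* = 0.331, so C* = 26.7.
From dR/dt = 0: 0.942(1 - R*/397) = 0.0278·26.7, giving R* = 397·(1 - 0.788) = 84.3.
From dC/dt = 0: 0.00584·84.3 - 0.241 = 0.0419P*, so P* = 0.251/0.0419 = 5.99.

R* ≈ 84.3, C* ≈ 26.7, P* ≈ 5.99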